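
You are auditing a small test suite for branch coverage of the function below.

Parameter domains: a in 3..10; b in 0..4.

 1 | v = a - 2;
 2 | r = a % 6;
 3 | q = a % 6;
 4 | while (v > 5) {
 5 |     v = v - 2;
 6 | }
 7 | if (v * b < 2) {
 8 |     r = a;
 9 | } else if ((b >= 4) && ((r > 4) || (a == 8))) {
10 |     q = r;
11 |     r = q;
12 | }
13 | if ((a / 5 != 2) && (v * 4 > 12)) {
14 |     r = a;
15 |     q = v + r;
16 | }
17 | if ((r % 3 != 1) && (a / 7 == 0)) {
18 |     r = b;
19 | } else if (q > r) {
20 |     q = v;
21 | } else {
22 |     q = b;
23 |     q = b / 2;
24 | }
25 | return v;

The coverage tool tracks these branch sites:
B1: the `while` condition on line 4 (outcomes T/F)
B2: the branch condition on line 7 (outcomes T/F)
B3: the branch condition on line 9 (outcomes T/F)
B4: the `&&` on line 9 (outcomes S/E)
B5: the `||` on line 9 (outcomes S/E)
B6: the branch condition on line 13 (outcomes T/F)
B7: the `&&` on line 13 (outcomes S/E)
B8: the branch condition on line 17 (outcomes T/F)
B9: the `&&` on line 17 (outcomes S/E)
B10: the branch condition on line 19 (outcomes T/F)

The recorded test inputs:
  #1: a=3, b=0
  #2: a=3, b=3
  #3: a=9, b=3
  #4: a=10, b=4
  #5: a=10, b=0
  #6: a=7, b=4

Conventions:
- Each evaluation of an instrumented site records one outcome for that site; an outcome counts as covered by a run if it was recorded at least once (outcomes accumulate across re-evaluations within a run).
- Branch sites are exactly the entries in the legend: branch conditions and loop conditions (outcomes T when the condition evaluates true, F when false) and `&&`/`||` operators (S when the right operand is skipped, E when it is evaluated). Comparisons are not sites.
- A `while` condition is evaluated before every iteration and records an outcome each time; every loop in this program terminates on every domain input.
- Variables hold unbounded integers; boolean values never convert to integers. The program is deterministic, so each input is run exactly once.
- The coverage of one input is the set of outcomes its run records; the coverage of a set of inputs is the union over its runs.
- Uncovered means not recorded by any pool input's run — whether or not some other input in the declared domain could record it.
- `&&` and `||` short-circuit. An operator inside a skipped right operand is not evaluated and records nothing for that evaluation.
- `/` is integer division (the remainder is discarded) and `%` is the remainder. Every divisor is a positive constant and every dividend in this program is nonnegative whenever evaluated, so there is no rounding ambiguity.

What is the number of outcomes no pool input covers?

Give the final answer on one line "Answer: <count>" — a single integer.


test 1 (a=3, b=0) fires B1->F, B2->T, B7->E, B6->F, B9->E, B8->T; hits B1=F, B2=T, B6=F, B7=E, B8=T, B9=E
test 2 (a=3, b=3) fires B1->F, B2->F, B4->S, B3->F, B7->E, B6->F, B9->E, B8->T; hits B1=F, B2=F, B3=F, B4=S, B6=F, B7=E, B8=T, B9=E
test 3 (a=9, b=3) fires B1->T, B1->F, B2->F, B4->S, B3->F, B7->E, B6->T, B9->E, B8->F, B10->T; hits B1=T, B1=F, B2=F, B3=F, B4=S, B6=T, B7=E, B8=F, B9=E, B10=T
test 4 (a=10, b=4) fires B1->T, B1->T, B1->F, B2->F, B4->E, B5->E, B3->F, B7->S, B6->F, B9->S, B8->F, B10->F; hits B1=T, B1=F, B2=F, B3=F, B4=E, B5=E, B6=F, B7=S, B8=F, B9=S, B10=F
test 5 (a=10, b=0) fires B1->T, B1->T, B1->F, B2->T, B7->S, B6->F, B9->S, B8->F, B10->F; hits B1=T, B1=F, B2=T, B6=F, B7=S, B8=F, B9=S, B10=F
test 6 (a=7, b=4) fires B1->F, B2->F, B4->E, B5->E, B3->F, B7->E, B6->T, B9->S, B8->F, B10->T; hits B1=F, B2=F, B3=F, B4=E, B5=E, B6=T, B7=E, B8=F, B9=S, B10=T
union over the pool: B1=T, B1=F, B2=T, B2=F, B3=F, B4=S, B4=E, B5=E, B6=T, B6=F, B7=S, B7=E, B8=T, B8=F, B9=S, B9=E, B10=T, B10=F
uncovered (2 of 20): B3=T, B5=S
Answer: 2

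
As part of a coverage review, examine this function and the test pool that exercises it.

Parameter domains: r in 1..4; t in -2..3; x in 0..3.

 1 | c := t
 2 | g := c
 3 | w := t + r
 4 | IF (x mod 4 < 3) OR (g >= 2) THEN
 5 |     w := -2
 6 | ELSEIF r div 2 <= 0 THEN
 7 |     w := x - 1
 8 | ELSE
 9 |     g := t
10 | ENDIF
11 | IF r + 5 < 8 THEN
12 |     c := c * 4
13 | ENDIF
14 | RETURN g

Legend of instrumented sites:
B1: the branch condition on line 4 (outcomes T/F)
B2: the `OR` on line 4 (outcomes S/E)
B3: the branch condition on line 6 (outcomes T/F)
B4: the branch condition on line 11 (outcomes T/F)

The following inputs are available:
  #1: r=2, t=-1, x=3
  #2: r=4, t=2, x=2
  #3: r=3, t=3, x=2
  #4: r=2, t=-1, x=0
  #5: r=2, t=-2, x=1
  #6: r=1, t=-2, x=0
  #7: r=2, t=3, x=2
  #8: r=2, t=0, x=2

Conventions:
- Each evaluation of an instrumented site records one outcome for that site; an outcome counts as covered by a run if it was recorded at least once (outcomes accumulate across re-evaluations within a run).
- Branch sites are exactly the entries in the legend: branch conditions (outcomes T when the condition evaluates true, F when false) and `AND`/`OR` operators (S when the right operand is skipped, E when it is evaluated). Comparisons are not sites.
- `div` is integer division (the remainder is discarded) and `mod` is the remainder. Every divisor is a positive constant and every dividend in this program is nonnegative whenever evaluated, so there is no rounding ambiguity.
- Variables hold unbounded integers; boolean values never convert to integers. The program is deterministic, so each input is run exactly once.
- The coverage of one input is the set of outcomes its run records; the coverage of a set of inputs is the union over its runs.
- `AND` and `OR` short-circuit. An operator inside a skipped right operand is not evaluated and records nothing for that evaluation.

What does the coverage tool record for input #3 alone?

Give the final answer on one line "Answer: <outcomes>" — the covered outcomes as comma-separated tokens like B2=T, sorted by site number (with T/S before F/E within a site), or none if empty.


Tracing the run of input #3 (r=3, t=3, x=2):
  B2->S, B1->T, B4->F
as a set, this run covers: B1=T, B2=S, B4=F
Answer: B1=T, B2=S, B4=F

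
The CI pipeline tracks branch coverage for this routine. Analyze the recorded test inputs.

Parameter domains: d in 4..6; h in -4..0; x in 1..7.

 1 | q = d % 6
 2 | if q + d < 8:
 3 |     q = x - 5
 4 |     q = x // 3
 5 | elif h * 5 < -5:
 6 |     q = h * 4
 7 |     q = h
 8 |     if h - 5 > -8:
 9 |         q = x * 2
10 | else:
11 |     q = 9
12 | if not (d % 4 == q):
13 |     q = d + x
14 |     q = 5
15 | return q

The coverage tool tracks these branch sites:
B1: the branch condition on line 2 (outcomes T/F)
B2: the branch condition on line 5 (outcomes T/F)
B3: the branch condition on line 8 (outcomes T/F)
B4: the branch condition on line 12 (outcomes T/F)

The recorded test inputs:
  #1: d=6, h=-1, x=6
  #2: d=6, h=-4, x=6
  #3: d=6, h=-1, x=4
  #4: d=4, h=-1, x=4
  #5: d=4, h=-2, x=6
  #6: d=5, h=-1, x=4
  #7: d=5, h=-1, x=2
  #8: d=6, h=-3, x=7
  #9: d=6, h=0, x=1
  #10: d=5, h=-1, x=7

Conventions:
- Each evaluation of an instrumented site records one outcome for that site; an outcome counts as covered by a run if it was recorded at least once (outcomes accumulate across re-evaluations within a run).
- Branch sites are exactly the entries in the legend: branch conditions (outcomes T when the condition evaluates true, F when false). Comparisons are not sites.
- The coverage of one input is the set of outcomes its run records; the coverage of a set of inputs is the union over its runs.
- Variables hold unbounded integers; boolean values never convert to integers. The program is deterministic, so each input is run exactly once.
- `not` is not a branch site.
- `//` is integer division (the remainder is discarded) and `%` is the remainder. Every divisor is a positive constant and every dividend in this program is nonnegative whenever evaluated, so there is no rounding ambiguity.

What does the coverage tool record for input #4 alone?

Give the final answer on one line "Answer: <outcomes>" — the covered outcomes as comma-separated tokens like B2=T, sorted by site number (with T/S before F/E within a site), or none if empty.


Running input #4 (d=4, h=-1, x=4), event by event:
  B1->F, B2->F, B4->T
distinct outcomes covered: B1=F, B2=F, B4=T
Answer: B1=F, B2=F, B4=T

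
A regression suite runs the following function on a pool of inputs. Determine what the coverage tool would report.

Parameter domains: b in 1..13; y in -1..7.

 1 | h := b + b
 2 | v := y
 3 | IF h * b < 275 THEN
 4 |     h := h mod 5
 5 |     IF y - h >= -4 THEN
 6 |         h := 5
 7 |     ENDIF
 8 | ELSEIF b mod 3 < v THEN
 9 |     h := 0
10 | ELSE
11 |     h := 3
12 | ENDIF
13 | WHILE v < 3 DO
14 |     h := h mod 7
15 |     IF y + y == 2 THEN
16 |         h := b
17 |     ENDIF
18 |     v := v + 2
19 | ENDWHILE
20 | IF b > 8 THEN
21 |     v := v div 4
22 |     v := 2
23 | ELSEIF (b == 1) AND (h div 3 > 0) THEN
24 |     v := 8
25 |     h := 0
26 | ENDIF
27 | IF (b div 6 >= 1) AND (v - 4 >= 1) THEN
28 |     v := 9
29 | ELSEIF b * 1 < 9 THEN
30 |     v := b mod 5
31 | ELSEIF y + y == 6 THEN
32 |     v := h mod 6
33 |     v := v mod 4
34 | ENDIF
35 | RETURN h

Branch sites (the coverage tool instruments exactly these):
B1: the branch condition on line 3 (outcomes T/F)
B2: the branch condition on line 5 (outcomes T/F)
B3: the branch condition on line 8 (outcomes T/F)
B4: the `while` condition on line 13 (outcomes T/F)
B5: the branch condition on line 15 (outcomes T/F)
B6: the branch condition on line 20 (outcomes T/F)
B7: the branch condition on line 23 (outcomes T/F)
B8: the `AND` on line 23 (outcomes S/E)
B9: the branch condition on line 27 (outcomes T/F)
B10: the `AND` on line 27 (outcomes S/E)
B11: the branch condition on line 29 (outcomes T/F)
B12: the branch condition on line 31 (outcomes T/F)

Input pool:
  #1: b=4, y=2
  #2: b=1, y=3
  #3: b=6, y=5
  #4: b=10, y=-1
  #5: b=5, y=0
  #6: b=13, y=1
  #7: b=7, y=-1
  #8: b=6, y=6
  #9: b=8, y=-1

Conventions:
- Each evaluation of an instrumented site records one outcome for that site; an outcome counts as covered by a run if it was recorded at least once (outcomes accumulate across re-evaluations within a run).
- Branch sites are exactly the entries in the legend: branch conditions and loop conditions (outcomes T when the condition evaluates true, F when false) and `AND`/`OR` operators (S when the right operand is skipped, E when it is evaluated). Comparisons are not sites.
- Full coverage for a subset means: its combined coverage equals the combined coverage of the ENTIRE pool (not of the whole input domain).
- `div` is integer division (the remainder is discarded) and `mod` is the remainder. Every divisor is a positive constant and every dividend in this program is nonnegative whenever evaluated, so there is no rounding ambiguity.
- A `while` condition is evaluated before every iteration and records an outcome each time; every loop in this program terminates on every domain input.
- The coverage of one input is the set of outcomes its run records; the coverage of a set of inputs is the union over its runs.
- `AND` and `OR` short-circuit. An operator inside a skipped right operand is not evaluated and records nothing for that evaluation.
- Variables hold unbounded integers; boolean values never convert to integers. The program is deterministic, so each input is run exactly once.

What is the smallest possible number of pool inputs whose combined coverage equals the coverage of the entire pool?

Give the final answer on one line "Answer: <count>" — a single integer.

input #1, b=4, y=2: events B1->T, B2->T, B4->T, B5->F, B4->F, B6->F, B8->S, B7->F, B10->S, B9->F, B11->T; outcomes B1=T, B2=T, B4=T, B4=F, B5=F, B6=F, B7=F, B8=S, B9=F, B10=S, B11=T
input #2, b=1, y=3: events B1->T, B2->T, B4->F, B6->F, B8->E, B7->T, B10->S, B9->F, B11->T; outcomes B1=T, B2=T, B4=F, B6=F, B7=T, B8=E, B9=F, B10=S, B11=T
input #3, b=6, y=5: events B1->T, B2->T, B4->F, B6->F, B8->S, B7->F, B10->E, B9->T; outcomes B1=T, B2=T, B4=F, B6=F, B7=F, B8=S, B9=T, B10=E
input #4, b=10, y=-1: events B1->T, B2->T, B4->T, B5->F, B4->T, B5->F, B4->F, B6->T, B10->E, B9->F, B11->F, B12->F; outcomes B1=T, B2=T, B4=T, B4=F, B5=F, B6=T, B9=F, B10=E, B11=F, B12=F
input #5, b=5, y=0: events B1->T, B2->T, B4->T, B5->F, B4->T, B5->F, B4->F, B6->F, B8->S, B7->F, B10->S, B9->F, B11->T; outcomes B1=T, B2=T, B4=T, B4=F, B5=F, B6=F, B7=F, B8=S, B9=F, B10=S, B11=T
input #6, b=13, y=1: events B1->F, B3->F, B4->T, B5->T, B4->F, B6->T, B10->E, B9->F, B11->F, B12->F; outcomes B1=F, B3=F, B4=T, B4=F, B5=T, B6=T, B9=F, B10=E, B11=F, B12=F
input #7, b=7, y=-1: events B1->T, B2->F, B4->T, B5->F, B4->T, B5->F, B4->F, B6->F, B8->S, B7->F, B10->E, B9->F, B11->T; outcomes B1=T, B2=F, B4=T, B4=F, B5=F, B6=F, B7=F, B8=S, B9=F, B10=E, B11=T
input #8, b=6, y=6: events B1->T, B2->T, B4->F, B6->F, B8->S, B7->F, B10->E, B9->T; outcomes B1=T, B2=T, B4=F, B6=F, B7=F, B8=S, B9=T, B10=E
input #9, b=8, y=-1: events B1->T, B2->T, B4->T, B5->F, B4->T, B5->F, B4->F, B6->F, B8->S, B7->F, B10->E, B9->F, B11->T; outcomes B1=T, B2=T, B4=T, B4=F, B5=F, B6=F, B7=F, B8=S, B9=F, B10=E, B11=T
the full pool covers 22 outcomes: B1=T, B1=F, B2=T, B2=F, B3=F, B4=T, B4=F, B5=T, B5=F, B6=T, B6=F, B7=T, B7=F, B8=S, B8=E, B9=T, B9=F, B10=S, B10=E, B11=T, B11=F, B12=F
checked all size-1 subsets: none covers 22 outcomes (max 11/22)
checked all size-2 subsets: none covers 22 outcomes (max 18/22)
checked all size-3 subsets: none covers 22 outcomes (max 21/22)
inputs {2, 3, 6, 7} (size 4) cover everything; no size-4 subset with a lexicographically smaller index list covers all 22

Answer: 4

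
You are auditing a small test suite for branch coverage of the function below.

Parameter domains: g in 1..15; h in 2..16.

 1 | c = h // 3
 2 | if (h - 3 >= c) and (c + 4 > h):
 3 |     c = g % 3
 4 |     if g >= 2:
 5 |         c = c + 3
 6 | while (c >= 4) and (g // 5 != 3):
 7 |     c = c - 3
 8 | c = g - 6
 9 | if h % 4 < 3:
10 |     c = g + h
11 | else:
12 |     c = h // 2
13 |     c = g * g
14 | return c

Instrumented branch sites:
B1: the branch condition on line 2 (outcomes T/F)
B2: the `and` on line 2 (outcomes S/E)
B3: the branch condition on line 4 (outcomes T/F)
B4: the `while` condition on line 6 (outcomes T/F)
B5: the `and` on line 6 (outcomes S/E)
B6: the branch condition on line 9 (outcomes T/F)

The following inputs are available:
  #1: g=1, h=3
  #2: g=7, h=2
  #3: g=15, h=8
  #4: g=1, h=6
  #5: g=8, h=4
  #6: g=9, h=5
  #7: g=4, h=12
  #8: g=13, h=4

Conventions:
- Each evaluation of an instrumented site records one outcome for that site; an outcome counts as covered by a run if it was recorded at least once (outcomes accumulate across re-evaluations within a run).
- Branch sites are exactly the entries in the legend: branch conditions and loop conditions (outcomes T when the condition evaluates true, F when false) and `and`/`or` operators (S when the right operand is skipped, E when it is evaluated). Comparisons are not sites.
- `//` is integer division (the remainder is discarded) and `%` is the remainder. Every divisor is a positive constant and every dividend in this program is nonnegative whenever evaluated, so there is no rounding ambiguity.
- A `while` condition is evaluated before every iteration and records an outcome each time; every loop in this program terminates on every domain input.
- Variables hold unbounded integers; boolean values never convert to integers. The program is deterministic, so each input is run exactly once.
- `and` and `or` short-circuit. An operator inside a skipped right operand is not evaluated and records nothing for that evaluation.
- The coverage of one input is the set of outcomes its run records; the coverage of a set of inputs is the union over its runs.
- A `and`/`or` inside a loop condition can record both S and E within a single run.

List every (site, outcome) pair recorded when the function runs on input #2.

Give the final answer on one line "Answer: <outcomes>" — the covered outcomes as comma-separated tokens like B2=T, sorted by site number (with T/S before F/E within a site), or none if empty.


Tracing the run of input #2 (g=7, h=2):
  B2->S, B1->F, B5->S, B4->F, B6->T
distinct outcomes covered: B1=F, B2=S, B4=F, B5=S, B6=T
Answer: B1=F, B2=S, B4=F, B5=S, B6=T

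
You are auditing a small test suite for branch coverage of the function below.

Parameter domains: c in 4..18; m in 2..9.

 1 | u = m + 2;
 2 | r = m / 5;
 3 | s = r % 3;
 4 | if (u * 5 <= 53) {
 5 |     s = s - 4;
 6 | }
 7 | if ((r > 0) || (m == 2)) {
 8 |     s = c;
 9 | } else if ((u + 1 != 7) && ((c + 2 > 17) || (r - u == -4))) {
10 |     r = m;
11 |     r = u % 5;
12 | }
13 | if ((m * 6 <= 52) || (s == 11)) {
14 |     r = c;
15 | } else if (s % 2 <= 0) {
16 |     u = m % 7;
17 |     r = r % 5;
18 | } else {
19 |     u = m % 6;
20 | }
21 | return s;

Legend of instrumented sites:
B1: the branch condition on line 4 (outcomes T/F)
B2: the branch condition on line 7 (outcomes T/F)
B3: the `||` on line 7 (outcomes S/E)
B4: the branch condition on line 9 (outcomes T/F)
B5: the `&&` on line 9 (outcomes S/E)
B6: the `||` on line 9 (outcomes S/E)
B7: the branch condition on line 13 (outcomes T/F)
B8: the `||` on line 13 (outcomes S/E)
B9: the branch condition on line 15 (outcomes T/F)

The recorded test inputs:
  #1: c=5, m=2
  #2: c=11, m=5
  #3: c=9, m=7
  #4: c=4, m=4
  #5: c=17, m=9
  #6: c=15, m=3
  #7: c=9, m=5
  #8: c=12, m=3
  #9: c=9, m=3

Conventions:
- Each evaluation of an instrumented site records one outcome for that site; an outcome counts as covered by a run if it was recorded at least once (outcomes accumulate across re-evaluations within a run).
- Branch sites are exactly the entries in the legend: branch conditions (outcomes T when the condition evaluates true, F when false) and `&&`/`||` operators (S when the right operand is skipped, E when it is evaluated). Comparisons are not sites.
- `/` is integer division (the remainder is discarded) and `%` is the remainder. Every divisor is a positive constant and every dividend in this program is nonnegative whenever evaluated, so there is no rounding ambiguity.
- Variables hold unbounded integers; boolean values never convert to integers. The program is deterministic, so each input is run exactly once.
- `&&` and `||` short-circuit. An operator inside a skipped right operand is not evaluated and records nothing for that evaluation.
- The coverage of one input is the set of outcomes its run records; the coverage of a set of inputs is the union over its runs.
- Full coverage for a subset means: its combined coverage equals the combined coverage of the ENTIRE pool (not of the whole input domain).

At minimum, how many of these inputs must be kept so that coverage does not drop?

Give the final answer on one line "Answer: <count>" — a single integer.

run #1 (c=5, m=2) runs B1->T, B3->E, B2->T, B8->S, B7->T; records B1=T, B2=T, B3=E, B7=T, B8=S
run #2 (c=11, m=5) runs B1->T, B3->S, B2->T, B8->S, B7->T; records B1=T, B2=T, B3=S, B7=T, B8=S
run #3 (c=9, m=7) runs B1->T, B3->S, B2->T, B8->S, B7->T; records B1=T, B2=T, B3=S, B7=T, B8=S
run #4 (c=4, m=4) runs B1->T, B3->E, B2->F, B5->S, B4->F, B8->S, B7->T; records B1=T, B2=F, B3=E, B4=F, B5=S, B7=T, B8=S
run #5 (c=17, m=9) runs B1->F, B3->S, B2->T, B8->E, B7->F, B9->F; records B1=F, B2=T, B3=S, B7=F, B8=E, B9=F
run #6 (c=15, m=3) runs B1->T, B3->E, B2->F, B5->E, B6->E, B4->F, B8->S, B7->T; records B1=T, B2=F, B3=E, B4=F, B5=E, B6=E, B7=T, B8=S
run #7 (c=9, m=5) runs B1->T, B3->S, B2->T, B8->S, B7->T; records B1=T, B2=T, B3=S, B7=T, B8=S
run #8 (c=12, m=3) runs B1->T, B3->E, B2->F, B5->E, B6->E, B4->F, B8->S, B7->T; records B1=T, B2=F, B3=E, B4=F, B5=E, B6=E, B7=T, B8=S
run #9 (c=9, m=3) runs B1->T, B3->E, B2->F, B5->E, B6->E, B4->F, B8->S, B7->T; records B1=T, B2=F, B3=E, B4=F, B5=E, B6=E, B7=T, B8=S
together the pool reaches 15 outcomes: B1=T, B1=F, B2=T, B2=F, B3=S, B3=E, B4=F, B5=S, B5=E, B6=E, B7=T, B7=F, B8=S, B8=E, B9=F
no size-1 subset reaches all 15 outcomes (best union: 8/15)
no size-2 subset reaches all 15 outcomes (best union: 14/15)
size 3: inputs {4, 5, 6} cover all 15 outcomes, and no lexicographically smaller subset of this size does

Answer: 3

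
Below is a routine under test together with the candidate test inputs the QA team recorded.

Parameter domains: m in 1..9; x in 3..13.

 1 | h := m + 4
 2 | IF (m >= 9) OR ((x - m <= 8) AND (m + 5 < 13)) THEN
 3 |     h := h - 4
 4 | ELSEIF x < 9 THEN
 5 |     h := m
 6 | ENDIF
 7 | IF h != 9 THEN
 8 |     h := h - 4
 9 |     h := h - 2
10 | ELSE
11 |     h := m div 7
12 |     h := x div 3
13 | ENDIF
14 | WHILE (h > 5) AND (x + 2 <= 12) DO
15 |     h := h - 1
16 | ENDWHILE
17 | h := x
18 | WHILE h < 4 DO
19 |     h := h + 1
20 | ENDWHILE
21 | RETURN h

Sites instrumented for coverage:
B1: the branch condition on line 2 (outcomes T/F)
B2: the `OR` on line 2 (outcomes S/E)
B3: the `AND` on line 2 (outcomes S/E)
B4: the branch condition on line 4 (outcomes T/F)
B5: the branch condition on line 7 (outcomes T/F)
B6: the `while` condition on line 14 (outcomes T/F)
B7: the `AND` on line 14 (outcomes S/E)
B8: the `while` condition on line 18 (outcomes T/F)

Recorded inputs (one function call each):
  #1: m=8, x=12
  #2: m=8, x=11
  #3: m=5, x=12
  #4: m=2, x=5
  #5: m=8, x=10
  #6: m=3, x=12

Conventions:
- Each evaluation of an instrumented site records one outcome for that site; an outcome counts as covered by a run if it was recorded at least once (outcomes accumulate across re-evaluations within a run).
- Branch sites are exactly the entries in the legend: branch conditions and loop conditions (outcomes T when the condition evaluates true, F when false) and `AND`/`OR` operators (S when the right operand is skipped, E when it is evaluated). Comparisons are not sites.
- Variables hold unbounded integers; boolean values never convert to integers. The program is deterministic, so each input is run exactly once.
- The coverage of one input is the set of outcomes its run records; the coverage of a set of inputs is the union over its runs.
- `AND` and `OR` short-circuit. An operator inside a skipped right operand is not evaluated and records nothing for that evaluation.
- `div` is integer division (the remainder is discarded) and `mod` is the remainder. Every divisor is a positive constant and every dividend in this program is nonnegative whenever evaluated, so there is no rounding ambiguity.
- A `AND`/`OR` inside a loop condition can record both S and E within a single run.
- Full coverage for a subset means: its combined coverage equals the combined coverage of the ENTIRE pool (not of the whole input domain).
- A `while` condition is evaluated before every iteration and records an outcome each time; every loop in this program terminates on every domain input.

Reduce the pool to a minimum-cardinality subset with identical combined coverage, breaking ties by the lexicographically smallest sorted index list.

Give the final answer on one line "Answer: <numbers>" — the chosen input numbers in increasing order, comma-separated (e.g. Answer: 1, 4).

input #1 (m=8, x=12): events B2->E, B3->E, B1->F, B4->F, B5->T, B7->E, B6->F, B8->F; covers B1=F, B2=E, B3=E, B4=F, B5=T, B6=F, B7=E, B8=F
input #2 (m=8, x=11): events B2->E, B3->E, B1->F, B4->F, B5->T, B7->E, B6->F, B8->F; covers B1=F, B2=E, B3=E, B4=F, B5=T, B6=F, B7=E, B8=F
input #3 (m=5, x=12): events B2->E, B3->E, B1->T, B5->T, B7->S, B6->F, B8->F; covers B1=T, B2=E, B3=E, B5=T, B6=F, B7=S, B8=F
input #4 (m=2, x=5): events B2->E, B3->E, B1->T, B5->T, B7->S, B6->F, B8->F; covers B1=T, B2=E, B3=E, B5=T, B6=F, B7=S, B8=F
input #5 (m=8, x=10): events B2->E, B3->E, B1->F, B4->F, B5->T, B7->E, B6->T, B7->S, B6->F, B8->F; covers B1=F, B2=E, B3=E, B4=F, B5=T, B6=T, B6=F, B7=S, B7=E, B8=F
input #6 (m=3, x=12): events B2->E, B3->S, B1->F, B4->F, B5->T, B7->S, B6->F, B8->F; covers B1=F, B2=E, B3=S, B4=F, B5=T, B6=F, B7=S, B8=F
union over all inputs: B1=T, B1=F, B2=E, B3=S, B3=E, B4=F, B5=T, B6=T, B6=F, B7=S, B7=E, B8=F (12 outcomes)
size 1 is not enough: best union over all size-1 subsets is 10/12
size 2 is not enough: best union over all size-2 subsets is 11/12
at size 3, {3, 5, 6} reaches all 12 outcomes; every lexicographically earlier size-3 subset fails

Answer: 3, 5, 6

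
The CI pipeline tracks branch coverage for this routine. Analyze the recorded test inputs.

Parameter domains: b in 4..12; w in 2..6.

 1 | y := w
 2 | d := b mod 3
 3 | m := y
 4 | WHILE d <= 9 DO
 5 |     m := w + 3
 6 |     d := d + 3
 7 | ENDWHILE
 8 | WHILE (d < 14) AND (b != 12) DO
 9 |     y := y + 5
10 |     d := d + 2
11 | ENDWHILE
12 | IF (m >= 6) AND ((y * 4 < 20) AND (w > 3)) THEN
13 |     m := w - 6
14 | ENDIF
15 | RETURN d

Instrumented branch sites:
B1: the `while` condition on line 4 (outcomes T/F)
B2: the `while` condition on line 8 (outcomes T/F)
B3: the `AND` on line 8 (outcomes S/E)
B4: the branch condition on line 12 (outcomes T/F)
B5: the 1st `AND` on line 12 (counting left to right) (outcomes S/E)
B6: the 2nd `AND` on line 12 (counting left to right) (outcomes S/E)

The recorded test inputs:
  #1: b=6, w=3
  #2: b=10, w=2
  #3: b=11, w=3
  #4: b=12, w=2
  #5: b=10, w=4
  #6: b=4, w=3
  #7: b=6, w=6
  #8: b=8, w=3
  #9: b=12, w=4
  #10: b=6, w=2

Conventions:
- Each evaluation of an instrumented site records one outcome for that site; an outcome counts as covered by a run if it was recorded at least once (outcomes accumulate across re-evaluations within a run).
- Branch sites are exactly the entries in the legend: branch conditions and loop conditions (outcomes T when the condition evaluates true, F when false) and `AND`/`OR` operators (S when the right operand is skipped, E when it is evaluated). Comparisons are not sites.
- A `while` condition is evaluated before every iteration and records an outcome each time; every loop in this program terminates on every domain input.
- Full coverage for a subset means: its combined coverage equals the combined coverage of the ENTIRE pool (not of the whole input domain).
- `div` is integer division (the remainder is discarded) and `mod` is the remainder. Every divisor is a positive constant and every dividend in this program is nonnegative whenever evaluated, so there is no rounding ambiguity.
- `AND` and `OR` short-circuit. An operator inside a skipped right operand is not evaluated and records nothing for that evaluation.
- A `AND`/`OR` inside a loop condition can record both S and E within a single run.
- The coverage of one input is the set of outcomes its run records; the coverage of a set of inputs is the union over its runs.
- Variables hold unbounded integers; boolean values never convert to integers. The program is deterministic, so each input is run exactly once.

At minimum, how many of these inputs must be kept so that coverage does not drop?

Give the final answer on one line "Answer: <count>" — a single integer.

input #1 (b=6, w=3): covers B1=T, B1=F, B2=T, B2=F, B3=S, B3=E, B4=F, B5=E, B6=S
input #2 (b=10, w=2): covers B1=T, B1=F, B2=T, B2=F, B3=S, B3=E, B4=F, B5=S
input #3 (b=11, w=3): covers B1=T, B1=F, B2=T, B2=F, B3=S, B3=E, B4=F, B5=E, B6=S
input #4 (b=12, w=2): covers B1=T, B1=F, B2=F, B3=E, B4=F, B5=S
input #5 (b=10, w=4): covers B1=T, B1=F, B2=T, B2=F, B3=S, B3=E, B4=F, B5=E, B6=S
input #6 (b=4, w=3): covers B1=T, B1=F, B2=T, B2=F, B3=S, B3=E, B4=F, B5=E, B6=S
input #7 (b=6, w=6): covers B1=T, B1=F, B2=T, B2=F, B3=S, B3=E, B4=F, B5=E, B6=S
input #8 (b=8, w=3): covers B1=T, B1=F, B2=T, B2=F, B3=S, B3=E, B4=F, B5=E, B6=S
input #9 (b=12, w=4): covers B1=T, B1=F, B2=F, B3=E, B4=T, B5=E, B6=E
input #10 (b=6, w=2): covers B1=T, B1=F, B2=T, B2=F, B3=S, B3=E, B4=F, B5=S
pool-wide coverage (12 outcomes): B1=T, B1=F, B2=T, B2=F, B3=S, B3=E, B4=T, B4=F, B5=S, B5=E, B6=S, B6=E
size 1 is not enough: best union over all size-1 subsets is 9/12
size 2 is not enough: best union over all size-2 subsets is 11/12
size 3: inputs {1, 2, 9} cover all 12 outcomes, and no lexicographically smaller subset of this size does

Answer: 3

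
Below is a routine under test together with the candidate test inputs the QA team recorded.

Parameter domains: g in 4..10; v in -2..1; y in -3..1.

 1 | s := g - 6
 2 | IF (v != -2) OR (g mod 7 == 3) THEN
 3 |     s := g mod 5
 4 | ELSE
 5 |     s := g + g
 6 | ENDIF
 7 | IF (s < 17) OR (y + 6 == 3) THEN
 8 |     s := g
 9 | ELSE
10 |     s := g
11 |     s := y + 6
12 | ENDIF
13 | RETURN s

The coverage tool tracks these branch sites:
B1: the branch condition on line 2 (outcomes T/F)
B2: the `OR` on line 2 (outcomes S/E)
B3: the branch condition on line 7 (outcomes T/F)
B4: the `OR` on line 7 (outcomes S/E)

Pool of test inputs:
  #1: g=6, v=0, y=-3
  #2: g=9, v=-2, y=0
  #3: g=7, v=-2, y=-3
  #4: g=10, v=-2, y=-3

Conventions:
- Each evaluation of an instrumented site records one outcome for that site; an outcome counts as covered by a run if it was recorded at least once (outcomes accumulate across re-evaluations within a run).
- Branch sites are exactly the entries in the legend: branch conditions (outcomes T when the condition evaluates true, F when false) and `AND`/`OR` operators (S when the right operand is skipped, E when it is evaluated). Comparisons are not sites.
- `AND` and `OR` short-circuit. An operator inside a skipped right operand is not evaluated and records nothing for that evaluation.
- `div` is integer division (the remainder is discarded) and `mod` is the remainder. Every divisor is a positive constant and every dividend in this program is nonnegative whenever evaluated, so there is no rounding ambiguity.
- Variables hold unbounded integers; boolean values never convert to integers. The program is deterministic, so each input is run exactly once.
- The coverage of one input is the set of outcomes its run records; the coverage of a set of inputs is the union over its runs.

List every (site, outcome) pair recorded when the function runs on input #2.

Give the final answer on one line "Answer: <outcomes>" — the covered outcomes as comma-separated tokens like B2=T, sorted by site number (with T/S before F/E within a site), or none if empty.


Simulating input #2 (g=9, v=-2, y=0) step by step:
  B2->E, B1->F, B4->E, B3->F
collecting distinct outcomes: B1=F, B2=E, B3=F, B4=E
Answer: B1=F, B2=E, B3=F, B4=E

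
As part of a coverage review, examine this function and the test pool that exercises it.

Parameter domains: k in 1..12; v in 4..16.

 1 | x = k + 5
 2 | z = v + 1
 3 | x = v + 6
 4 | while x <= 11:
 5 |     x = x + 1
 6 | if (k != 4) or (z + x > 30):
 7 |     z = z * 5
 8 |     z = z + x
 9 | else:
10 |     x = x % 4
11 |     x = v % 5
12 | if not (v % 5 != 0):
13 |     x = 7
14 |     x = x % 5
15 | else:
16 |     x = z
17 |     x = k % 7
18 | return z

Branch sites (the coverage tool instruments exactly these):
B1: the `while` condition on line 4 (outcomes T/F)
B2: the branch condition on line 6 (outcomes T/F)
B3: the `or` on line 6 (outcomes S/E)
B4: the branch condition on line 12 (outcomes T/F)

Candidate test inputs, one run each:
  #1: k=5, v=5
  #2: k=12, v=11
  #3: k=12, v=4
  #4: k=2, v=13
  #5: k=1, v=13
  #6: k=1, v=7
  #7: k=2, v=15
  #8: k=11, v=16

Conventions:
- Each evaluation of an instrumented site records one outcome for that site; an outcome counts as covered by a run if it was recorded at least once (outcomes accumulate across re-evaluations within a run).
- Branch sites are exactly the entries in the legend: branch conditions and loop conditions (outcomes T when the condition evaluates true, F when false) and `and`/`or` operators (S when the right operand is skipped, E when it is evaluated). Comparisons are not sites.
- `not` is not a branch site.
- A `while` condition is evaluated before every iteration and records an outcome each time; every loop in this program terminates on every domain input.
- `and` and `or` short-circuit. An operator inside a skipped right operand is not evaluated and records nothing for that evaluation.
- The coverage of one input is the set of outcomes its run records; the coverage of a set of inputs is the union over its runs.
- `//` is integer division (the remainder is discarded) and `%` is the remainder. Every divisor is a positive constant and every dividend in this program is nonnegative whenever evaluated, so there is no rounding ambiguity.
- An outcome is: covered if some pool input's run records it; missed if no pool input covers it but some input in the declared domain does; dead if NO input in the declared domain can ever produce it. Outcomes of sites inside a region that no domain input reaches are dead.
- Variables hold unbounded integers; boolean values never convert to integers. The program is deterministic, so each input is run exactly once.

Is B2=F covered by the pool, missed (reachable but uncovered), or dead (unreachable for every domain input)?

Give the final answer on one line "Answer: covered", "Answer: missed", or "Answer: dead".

no pool input records B2=F
but domain input (k=4, v=4) does record it -> reachable, so missed

Answer: missed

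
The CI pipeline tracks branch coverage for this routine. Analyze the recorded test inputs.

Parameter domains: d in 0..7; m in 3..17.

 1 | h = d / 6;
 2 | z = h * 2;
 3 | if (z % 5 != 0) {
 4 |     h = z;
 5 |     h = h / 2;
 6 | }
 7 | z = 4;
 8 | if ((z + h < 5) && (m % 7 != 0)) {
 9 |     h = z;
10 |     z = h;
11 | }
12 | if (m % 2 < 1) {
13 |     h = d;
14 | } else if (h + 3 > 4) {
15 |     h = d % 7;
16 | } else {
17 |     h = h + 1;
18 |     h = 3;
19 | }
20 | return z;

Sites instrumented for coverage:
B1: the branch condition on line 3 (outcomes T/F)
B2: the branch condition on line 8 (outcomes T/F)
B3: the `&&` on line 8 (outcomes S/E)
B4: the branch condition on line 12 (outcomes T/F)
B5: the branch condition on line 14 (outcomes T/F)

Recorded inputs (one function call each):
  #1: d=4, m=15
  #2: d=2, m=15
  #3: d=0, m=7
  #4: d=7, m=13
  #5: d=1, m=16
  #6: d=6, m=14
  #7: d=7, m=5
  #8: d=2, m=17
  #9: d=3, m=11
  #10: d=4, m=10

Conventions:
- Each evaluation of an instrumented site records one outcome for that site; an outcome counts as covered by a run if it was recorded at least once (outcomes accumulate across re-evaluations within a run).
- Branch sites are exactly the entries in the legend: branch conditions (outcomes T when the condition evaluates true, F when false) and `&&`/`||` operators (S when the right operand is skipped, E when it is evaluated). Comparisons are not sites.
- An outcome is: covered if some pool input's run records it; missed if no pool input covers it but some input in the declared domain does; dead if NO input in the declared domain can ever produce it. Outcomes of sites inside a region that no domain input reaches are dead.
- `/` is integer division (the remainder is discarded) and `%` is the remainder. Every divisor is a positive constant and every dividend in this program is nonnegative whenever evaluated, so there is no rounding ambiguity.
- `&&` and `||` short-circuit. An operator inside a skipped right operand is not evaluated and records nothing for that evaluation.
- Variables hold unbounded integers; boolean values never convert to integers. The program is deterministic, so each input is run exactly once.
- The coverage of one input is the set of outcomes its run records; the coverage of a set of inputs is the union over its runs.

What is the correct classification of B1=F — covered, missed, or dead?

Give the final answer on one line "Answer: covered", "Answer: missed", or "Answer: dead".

B1=F is recorded by pool input(s) 1, 2, 3, 5, 8, 9, 10 -> covered

Answer: covered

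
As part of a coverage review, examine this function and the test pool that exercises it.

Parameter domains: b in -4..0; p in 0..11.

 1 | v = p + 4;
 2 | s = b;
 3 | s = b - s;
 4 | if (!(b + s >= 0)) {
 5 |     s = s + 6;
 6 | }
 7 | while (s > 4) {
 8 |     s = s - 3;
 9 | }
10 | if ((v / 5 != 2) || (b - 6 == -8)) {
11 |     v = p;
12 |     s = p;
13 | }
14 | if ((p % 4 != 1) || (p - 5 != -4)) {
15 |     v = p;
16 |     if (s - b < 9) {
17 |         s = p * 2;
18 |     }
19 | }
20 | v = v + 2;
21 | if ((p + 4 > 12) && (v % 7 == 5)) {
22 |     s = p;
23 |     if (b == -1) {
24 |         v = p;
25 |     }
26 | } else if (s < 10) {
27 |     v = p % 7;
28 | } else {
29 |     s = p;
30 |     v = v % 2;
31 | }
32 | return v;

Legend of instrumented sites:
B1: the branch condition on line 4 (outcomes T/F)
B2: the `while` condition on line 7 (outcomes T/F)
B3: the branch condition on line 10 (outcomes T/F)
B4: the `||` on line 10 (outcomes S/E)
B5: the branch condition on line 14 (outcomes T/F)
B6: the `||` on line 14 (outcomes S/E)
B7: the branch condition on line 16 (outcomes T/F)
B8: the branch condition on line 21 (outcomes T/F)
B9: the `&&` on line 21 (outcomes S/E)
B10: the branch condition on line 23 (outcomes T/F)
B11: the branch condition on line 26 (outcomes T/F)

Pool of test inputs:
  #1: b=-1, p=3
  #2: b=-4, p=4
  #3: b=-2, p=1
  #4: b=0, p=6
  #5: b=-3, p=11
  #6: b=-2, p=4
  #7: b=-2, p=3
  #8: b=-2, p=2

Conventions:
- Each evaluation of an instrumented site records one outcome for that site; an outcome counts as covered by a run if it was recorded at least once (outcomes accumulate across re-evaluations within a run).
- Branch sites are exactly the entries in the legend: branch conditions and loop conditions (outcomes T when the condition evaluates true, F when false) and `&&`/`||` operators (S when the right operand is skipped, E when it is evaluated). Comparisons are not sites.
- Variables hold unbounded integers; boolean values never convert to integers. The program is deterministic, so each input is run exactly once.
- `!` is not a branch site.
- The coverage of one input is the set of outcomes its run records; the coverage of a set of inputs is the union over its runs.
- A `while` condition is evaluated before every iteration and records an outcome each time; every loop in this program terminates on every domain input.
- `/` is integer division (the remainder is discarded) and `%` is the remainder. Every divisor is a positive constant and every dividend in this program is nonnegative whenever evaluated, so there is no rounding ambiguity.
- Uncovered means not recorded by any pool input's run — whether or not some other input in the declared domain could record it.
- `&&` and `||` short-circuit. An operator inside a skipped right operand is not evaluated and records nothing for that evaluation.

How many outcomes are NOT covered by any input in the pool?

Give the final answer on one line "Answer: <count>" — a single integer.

run #1 (b=-1, p=3) runs B1->T, B2->T, B2->F, B4->S, B3->T, B6->S, B5->T, B7->T, B9->S, B8->F, B11->T; records B1=T, B2=T, B2=F, B3=T, B4=S, B5=T, B6=S, B7=T, B8=F, B9=S, B11=T
run #2 (b=-4, p=4) runs B1->T, B2->T, B2->F, B4->S, B3->T, B6->S, B5->T, B7->T, B9->S, B8->F, B11->T; records B1=T, B2=T, B2=F, B3=T, B4=S, B5=T, B6=S, B7=T, B8=F, B9=S, B11=T
run #3 (b=-2, p=1) runs B1->T, B2->T, B2->F, B4->S, B3->T, B6->E, B5->F, B9->S, B8->F, B11->T; records B1=T, B2=T, B2=F, B3=T, B4=S, B5=F, B6=E, B8=F, B9=S, B11=T
run #4 (b=0, p=6) runs B1->F, B2->F, B4->E, B3->F, B6->S, B5->T, B7->T, B9->S, B8->F, B11->F; records B1=F, B2=F, B3=F, B4=E, B5=T, B6=S, B7=T, B8=F, B9=S, B11=F
run #5 (b=-3, p=11) runs B1->T, B2->T, B2->F, B4->S, B3->T, B6->S, B5->T, B7->F, B9->E, B8->F, B11->F; records B1=T, B2=T, B2=F, B3=T, B4=S, B5=T, B6=S, B7=F, B8=F, B9=E, B11=F
run #6 (b=-2, p=4) runs B1->T, B2->T, B2->F, B4->S, B3->T, B6->S, B5->T, B7->T, B9->S, B8->F, B11->T; records B1=T, B2=T, B2=F, B3=T, B4=S, B5=T, B6=S, B7=T, B8=F, B9=S, B11=T
run #7 (b=-2, p=3) runs B1->T, B2->T, B2->F, B4->S, B3->T, B6->S, B5->T, B7->T, B9->S, B8->F, B11->T; records B1=T, B2=T, B2=F, B3=T, B4=S, B5=T, B6=S, B7=T, B8=F, B9=S, B11=T
run #8 (b=-2, p=2) runs B1->T, B2->T, B2->F, B4->S, B3->T, B6->S, B5->T, B7->T, B9->S, B8->F, B11->T; records B1=T, B2=T, B2=F, B3=T, B4=S, B5=T, B6=S, B7=T, B8=F, B9=S, B11=T
union over the pool: B1=T, B1=F, B2=T, B2=F, B3=T, B3=F, B4=S, B4=E, B5=T, B5=F, B6=S, B6=E, B7=T, B7=F, B8=F, B9=S, B9=E, B11=T, B11=F
uncovered (3 of 22): B8=T, B10=T, B10=F

Answer: 3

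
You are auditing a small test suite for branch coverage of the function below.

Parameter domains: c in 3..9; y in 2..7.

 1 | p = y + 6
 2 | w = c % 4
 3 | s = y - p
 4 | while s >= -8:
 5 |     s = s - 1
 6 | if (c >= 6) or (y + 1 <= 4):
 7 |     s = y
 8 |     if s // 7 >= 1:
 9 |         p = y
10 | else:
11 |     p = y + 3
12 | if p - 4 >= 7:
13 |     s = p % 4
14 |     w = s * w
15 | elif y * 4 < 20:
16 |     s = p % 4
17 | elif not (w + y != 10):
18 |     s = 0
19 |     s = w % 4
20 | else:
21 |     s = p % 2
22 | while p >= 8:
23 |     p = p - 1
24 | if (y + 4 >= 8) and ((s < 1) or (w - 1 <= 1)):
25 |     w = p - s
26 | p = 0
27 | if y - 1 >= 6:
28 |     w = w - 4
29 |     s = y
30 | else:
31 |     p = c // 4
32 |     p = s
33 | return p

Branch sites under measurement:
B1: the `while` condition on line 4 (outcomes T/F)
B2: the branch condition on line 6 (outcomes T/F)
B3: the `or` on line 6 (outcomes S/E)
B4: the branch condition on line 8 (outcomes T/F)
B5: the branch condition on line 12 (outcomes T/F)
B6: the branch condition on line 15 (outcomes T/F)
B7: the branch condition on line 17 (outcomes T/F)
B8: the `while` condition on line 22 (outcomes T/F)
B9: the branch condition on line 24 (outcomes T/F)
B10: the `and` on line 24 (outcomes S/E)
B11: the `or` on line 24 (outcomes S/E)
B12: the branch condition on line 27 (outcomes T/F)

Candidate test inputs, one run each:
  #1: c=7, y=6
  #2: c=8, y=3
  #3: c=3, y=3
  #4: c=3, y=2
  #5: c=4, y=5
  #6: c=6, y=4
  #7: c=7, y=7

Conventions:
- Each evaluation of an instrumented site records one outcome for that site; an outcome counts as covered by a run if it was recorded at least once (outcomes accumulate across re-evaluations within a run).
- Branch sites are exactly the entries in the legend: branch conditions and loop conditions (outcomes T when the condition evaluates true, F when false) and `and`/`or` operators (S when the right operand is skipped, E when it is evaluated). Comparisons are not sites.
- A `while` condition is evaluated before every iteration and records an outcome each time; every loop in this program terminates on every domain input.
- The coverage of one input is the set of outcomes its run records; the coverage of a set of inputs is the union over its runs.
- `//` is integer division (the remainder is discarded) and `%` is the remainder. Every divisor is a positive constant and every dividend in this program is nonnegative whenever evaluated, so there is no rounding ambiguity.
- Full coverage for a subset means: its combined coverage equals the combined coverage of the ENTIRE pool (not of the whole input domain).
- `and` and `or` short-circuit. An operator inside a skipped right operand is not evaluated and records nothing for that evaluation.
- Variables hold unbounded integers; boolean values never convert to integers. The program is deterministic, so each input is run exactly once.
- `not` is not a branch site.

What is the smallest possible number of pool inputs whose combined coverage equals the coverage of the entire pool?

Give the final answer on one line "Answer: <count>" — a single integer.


input #1 (c=7, y=6): events B1->T, B1->T, B1->T, B1->F, B3->S, B2->T, B4->F, B5->T, B8->T, B8->T, B8->T, B8->T, B8->T, B8->F, ...; covers B1=T, B1=F, B2=T, B3=S, B4=F, B5=T, B8=T, B8=F, B9=T, B10=E, B11=S, B12=F
input #2 (c=8, y=3): events B1->T, B1->T, B1->T, B1->F, B3->S, B2->T, B4->F, B5->F, B6->T, B8->T, B8->T, B8->F, B10->S, B9->F, ...; covers B1=T, B1=F, B2=T, B3=S, B4=F, B5=F, B6=T, B8=T, B8=F, B9=F, B10=S, B12=F
input #3 (c=3, y=3): events B1->T, B1->T, B1->T, B1->F, B3->E, B2->T, B4->F, B5->F, B6->T, B8->T, B8->T, B8->F, B10->S, B9->F, ...; covers B1=T, B1=F, B2=T, B3=E, B4=F, B5=F, B6=T, B8=T, B8=F, B9=F, B10=S, B12=F
input #4 (c=3, y=2): events B1->T, B1->T, B1->T, B1->F, B3->E, B2->T, B4->F, B5->F, B6->T, B8->T, B8->F, B10->S, B9->F, B12->F; covers B1=T, B1=F, B2=T, B3=E, B4=F, B5=F, B6=T, B8=T, B8=F, B9=F, B10=S, B12=F
input #5 (c=4, y=5): events B1->T, B1->T, B1->T, B1->F, B3->E, B2->F, B5->F, B6->F, B7->F, B8->T, B8->F, B10->E, B11->S, B9->T, ...; covers B1=T, B1=F, B2=F, B3=E, B5=F, B6=F, B7=F, B8=T, B8=F, B9=T, B10=E, B11=S, B12=F
input #6 (c=6, y=4): events B1->T, B1->T, B1->T, B1->F, B3->S, B2->T, B4->F, B5->F, B6->T, B8->T, B8->T, B8->T, B8->F, B10->E, ...; covers B1=T, B1=F, B2=T, B3=S, B4=F, B5=F, B6=T, B8=T, B8=F, B9=T, B10=E, B11=E, B12=F
input #7 (c=7, y=7): events B1->T, B1->T, B1->T, B1->F, B3->S, B2->T, B4->T, B5->F, B6->F, B7->T, B8->F, B10->E, B11->E, B9->F, ...; covers B1=T, B1=F, B2=T, B3=S, B4=T, B5=F, B6=F, B7=T, B8=F, B9=F, B10=E, B11=E, B12=T
the full pool covers 24 outcomes: B1=T, B1=F, B2=T, B2=F, B3=S, B3=E, B4=T, B4=F, B5=T, B5=F, B6=T, B6=F, B7=T, B7=F, B8=T, B8=F, B9=T, B9=F, B10=S, B10=E, B11=S, B11=E, B12=T, B12=F
no size-1 subset reaches all 24 outcomes (best union: 13/24)
no size-2 subset reaches all 24 outcomes (best union: 20/24)
no size-3 subset reaches all 24 outcomes (best union: 23/24)
the canonical winner is {1, 2, 5, 7}: size 4, full 24-outcome coverage, earliest index list among size-4 covers
Answer: 4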